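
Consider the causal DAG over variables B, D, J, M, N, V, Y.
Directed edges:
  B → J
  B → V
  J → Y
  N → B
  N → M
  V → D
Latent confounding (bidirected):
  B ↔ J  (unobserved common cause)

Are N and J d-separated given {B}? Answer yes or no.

No — N and J are d-connected given {B}.

Bayes-Ball from N | {B} reaches {J,M,Y}.
J ∈ reach(N|{B}) ⇒ N ⊥̸ J | {B}.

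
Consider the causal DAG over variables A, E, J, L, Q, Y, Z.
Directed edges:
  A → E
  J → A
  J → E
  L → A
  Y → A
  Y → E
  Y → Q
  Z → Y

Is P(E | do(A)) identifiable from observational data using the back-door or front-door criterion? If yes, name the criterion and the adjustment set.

desc(A)\{A}={E}; candidates ⊆ {J,L,Q,Y,Z}.
size 0: {}; under {} A still reaches {E,J,L,Q,Y,Z} ∋ E.
size 1: {J}, {L}, {Q} …(+2); under {J} A still reaches {E,L,Q,Y,Z} ∋ E.
{J,Y}: A⊥E given {J,Y} in G with A→· removed — back-door holds.
P(E|do(A)) = Σ_{J,Y} P(E|A,J,Y)·P(J,Y).

P(E|do(A)): backdoor, adjust for {J, Y}.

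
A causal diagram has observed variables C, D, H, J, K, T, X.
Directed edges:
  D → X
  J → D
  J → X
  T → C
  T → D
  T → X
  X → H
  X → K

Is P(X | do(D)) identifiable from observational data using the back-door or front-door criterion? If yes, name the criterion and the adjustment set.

desc(D)\{D}={H,K,X}; candidates ⊆ {C,J,T}.
size 0: {}; under {} D still reaches {C,H,J,K,T,X} ∋ X.
size 1: {C}, {J}, {T}; under {C} D still reaches {H,J,K,T,X} ∋ X.
{J,T}: D⊥X given {J,T} in G with D→· removed — back-door holds.
P(X|do(D)) = Σ_{J,T} P(X|D,J,T)·P(J,T).

P(X|do(D)): backdoor, adjust for {J, T}.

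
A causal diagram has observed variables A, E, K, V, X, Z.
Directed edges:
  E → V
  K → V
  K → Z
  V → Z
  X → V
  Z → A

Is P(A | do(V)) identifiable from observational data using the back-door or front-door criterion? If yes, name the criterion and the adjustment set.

P(A|do(V)): backdoor, adjust for {K}.

desc(V)\{V}={A,Z}; candidates ⊆ {E,K,X}.
size 0: {}; under {} V still reaches {A,E,K,X,Z} ∋ A.
{K}: V⊥A given {K} in G with V→· removed — back-door holds.
P(A|do(V)) = Σ_{K} P(A|V,K)·P(K).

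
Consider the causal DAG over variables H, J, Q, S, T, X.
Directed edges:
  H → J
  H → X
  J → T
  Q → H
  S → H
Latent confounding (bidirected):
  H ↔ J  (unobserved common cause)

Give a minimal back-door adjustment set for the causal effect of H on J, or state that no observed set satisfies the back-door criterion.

desc(H)\{H}={J,T,X}; candidates ⊆ {Q,S}.
H↔J: latent back-door arc(s) into H.
size 0: {}; under {} H still reaches {J,Q,S,T} ∋ J.
size 1: {Q}, {S}; under {Q} H still reaches {J,S,T} ∋ J.
size 2: {Q,S}; under {Q,S} H still reaches {J,T} ∋ J.
H↔J cannot be blocked by any observed set — no back-door set.

H→J: no observed back-door set.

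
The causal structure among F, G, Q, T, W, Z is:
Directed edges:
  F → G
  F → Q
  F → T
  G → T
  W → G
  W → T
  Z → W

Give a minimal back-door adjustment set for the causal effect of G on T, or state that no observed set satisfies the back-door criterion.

G→T: minimal back-door set {F, W}.

desc(G)\{G}={T}; candidates ⊆ {F,Q,W,Z}.
size 0: {}; under {} G still reaches {F,Q,T,W,Z} ∋ T.
size 1: {F}, {Q}, {W} …(+1); under {F} G still reaches {T,W,Z} ∋ T.
{F,W}: G⊥T given {F,W} in G with G→· removed — back-door holds.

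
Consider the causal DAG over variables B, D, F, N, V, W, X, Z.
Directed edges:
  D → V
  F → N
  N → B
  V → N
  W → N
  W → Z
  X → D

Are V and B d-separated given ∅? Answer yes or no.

Bayes-Ball from V | ∅ reaches {B,D,N,X}.
B ∈ reach(V|∅) ⇒ V ⊥̸ B | ∅.

No — V and B are d-connected given ∅.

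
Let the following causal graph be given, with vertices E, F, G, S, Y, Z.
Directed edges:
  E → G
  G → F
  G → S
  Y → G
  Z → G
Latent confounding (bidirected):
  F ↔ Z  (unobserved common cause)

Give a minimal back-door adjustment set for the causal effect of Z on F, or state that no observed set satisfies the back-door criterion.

desc(Z)\{Z}={F,G,S}; candidates ⊆ {E,Y}.
Z↔F: latent back-door arc(s) into Z.
size 0: {}; under {} Z still reaches {F} ∋ F.
size 1: {E}, {Y}; under {E} Z still reaches {F} ∋ F.
size 2: {E,Y}; under {E,Y} Z still reaches {F} ∋ F.
Z↔F cannot be blocked by any observed set — no back-door set.

Z→F: no observed back-door set.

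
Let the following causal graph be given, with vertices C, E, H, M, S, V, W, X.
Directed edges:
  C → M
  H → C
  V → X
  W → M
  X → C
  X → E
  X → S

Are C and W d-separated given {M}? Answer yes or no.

No — C and W are d-connected given {M}.

Bayes-Ball from C | {M} reaches {E,H,S,V,W,X}.
W ∈ reach(C|{M}) ⇒ C ⊥̸ W | {M}.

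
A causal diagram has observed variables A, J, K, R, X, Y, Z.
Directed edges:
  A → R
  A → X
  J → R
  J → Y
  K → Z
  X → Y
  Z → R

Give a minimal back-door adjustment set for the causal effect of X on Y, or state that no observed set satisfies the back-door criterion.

X→Y: minimal back-door set ∅.

desc(X)\{X}={Y}; candidates ⊆ {A,J,K,R,Z}.
∅: X⊥Y given ∅ in G with X→· removed — back-door holds.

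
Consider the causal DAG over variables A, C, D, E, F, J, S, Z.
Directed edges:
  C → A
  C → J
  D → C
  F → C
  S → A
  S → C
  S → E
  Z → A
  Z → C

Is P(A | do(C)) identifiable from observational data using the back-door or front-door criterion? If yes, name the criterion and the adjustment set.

P(A|do(C)): backdoor, adjust for {S, Z}.

desc(C)\{C}={A,J}; candidates ⊆ {D,E,F,S,Z}.
size 0: {}; under {} C still reaches {A,D,E,F,S,Z} ∋ A.
size 1: {D}, {E}, {F} …(+2); under {D} C still reaches {A,E,F,S,Z} ∋ A.
{S,Z}: C⊥A given {S,Z} in G with C→· removed — back-door holds.
P(A|do(C)) = Σ_{S,Z} P(A|C,S,Z)·P(S,Z).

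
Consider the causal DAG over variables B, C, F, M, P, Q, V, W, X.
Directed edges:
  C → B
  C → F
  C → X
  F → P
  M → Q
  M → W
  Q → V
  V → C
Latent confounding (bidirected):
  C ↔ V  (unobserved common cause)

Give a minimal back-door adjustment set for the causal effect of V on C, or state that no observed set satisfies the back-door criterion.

V→C: no observed back-door set.

desc(V)\{V}={B,C,F,P,X}; candidates ⊆ {M,Q,W}.
V↔C: latent back-door arc(s) into V.
size 0: {}; under {} V still reaches {B,C,F,M,P,Q,W,X} ∋ C.
size 1: {M}, {Q}, {W}; under {M} V still reaches {B,C,F,P,Q,X} ∋ C.
size 2: {M,Q}, {M,W}, {Q,W}; under {M,Q} V still reaches {B,C,F,P,X} ∋ C.
V↔C cannot be blocked by any observed set — no back-door set.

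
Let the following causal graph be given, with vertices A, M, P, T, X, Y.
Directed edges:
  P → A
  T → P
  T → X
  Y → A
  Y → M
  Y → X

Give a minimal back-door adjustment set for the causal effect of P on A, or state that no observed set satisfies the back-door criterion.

desc(P)\{P}={A}; candidates ⊆ {M,T,X,Y}.
∅: P⊥A given ∅ in G with P→· removed — back-door holds.

P→A: minimal back-door set ∅.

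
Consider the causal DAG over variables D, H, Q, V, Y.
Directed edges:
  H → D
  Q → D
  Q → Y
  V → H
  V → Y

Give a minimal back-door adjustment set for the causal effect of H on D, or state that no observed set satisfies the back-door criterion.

H→D: minimal back-door set ∅.

desc(H)\{H}={D}; candidates ⊆ {Q,V,Y}.
∅: H⊥D given ∅ in G with H→· removed — back-door holds.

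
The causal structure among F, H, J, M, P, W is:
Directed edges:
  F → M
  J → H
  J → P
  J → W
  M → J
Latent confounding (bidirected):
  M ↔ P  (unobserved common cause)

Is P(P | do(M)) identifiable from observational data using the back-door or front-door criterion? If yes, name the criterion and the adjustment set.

desc(M)\{M}={H,J,P,W}; candidates ⊆ {F}.
M↔P: latent back-door arc(s) into M.
size 0: {}; under {} M still reaches {F,P} ∋ P.
size 1: {F}; under {F} M still reaches {P} ∋ P.
M↔P cannot be blocked by any observed set — no back-door set.
{J}: (i) intercepts every directed M→P path; (ii) no back-door M→{J}; (iii) {M} blocks every back-door {J}→P. Front-door holds.
P(P|do(M)) = Σ_{J} P(J|M) Σ_{M'} P(P|J,M')P(M').

P(P|do(M)): frontdoor, adjust for {J}.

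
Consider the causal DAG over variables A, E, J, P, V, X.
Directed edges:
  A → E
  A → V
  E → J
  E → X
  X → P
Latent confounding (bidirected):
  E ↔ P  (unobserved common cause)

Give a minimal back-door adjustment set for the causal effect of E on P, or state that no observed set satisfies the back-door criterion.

desc(E)\{E}={J,P,X}; candidates ⊆ {A,V}.
E↔P: latent back-door arc(s) into E.
size 0: {}; under {} E still reaches {A,P,V} ∋ P.
size 1: {A}, {V}; under {A} E still reaches {P} ∋ P.
size 2: {A,V}; under {A,V} E still reaches {P} ∋ P.
E↔P cannot be blocked by any observed set — no back-door set.

E→P: no observed back-door set.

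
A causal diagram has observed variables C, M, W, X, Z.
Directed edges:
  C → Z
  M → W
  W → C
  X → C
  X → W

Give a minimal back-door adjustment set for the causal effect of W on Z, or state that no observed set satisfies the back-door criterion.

desc(W)\{W}={C,Z}; candidates ⊆ {M,X}.
size 0: {}; under {} W still reaches {C,M,X,Z} ∋ Z.
{X}: W⊥Z given {X} in G with W→· removed — back-door holds.

W→Z: minimal back-door set {X}.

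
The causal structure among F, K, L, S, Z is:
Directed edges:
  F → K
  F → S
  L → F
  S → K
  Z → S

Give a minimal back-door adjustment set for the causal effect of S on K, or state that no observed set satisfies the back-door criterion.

desc(S)\{S}={K}; candidates ⊆ {F,L,Z}.
size 0: {}; under {} S still reaches {F,K,L,Z} ∋ K.
{F}: S⊥K given {F} in G with S→· removed — back-door holds.

S→K: minimal back-door set {F}.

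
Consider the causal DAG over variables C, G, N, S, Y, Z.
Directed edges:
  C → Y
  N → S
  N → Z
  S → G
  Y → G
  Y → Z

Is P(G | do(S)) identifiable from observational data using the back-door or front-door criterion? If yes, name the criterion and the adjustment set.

desc(S)\{S}={G}; candidates ⊆ {C,N,Y,Z}.
∅: S⊥G given ∅ in G with S→· removed — back-door holds.
P(G|do(S)) = P(G|S) — no adjustment needed.

P(G|do(S)): backdoor, adjust for ∅.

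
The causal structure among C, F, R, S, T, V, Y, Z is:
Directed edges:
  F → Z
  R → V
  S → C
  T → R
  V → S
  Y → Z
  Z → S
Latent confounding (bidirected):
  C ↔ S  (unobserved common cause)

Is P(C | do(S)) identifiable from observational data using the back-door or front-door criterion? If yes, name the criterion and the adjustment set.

P(C|do(S)): not identifiable (no BD/FD set).

desc(S)\{S}={C}; candidates ⊆ {F,R,T,V,Y,Z}.
S↔C: latent back-door arc(s) into S.
size 0: {}; under {} S still reaches {C,F,R,T,V,Y,Z} ∋ C.
size 1: {F}, {R}, {T} …(+3); under {F} S still reaches {C,R,T,V,Y,Z} ∋ C.
size 2: {F,R}, {F,T}, {F,V} …(+12); under {F,R} S still reaches {C,V,Y,Z} ∋ C.
S↔C cannot be blocked by any observed set — no back-door set.
No mediator lies on a directed S→…→C path.
Neither criterion identifies P(C|do(S)) in this graph.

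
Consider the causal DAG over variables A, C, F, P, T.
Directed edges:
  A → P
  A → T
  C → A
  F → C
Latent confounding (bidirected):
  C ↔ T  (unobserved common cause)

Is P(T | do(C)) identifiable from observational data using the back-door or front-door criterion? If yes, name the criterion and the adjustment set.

P(T|do(C)): frontdoor, adjust for {A}.

desc(C)\{C}={A,P,T}; candidates ⊆ {F}.
C↔T: latent back-door arc(s) into C.
size 0: {}; under {} C still reaches {F,T} ∋ T.
size 1: {F}; under {F} C still reaches {T} ∋ T.
C↔T cannot be blocked by any observed set — no back-door set.
{A}: (i) intercepts every directed C→T path; (ii) no back-door C→{A}; (iii) {C} blocks every back-door {A}→T. Front-door holds.
P(T|do(C)) = Σ_{A} P(A|C) Σ_{C'} P(T|A,C')P(C').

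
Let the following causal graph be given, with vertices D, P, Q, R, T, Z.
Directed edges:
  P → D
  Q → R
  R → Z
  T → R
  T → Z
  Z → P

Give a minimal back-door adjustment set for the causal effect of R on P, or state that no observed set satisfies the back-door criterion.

R→P: minimal back-door set {T}.

desc(R)\{R}={D,P,Z}; candidates ⊆ {Q,T}.
size 0: {}; under {} R still reaches {D,P,Q,T,Z} ∋ P.
{T}: R⊥P given {T} in G with R→· removed — back-door holds.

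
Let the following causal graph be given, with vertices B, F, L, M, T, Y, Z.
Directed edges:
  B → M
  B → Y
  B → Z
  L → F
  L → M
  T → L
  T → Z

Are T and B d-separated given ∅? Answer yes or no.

Bayes-Ball from T | ∅ reaches {F,L,M,Z}.
B ∉ reach(T|∅) ⇒ T ⊥ B | ∅.

Yes — T ⊥ B | ∅.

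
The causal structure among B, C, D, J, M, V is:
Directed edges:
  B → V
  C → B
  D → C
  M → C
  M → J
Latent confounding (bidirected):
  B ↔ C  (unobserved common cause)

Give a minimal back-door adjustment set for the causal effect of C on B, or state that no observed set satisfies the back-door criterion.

desc(C)\{C}={B,V}; candidates ⊆ {D,J,M}.
C↔B: latent back-door arc(s) into C.
size 0: {}; under {} C still reaches {B,D,J,M,V} ∋ B.
size 1: {D}, {J}, {M}; under {D} C still reaches {B,J,M,V} ∋ B.
size 2: {D,J}, {D,M}, {J,M}; under {D,J} C still reaches {B,M,V} ∋ B.
C↔B cannot be blocked by any observed set — no back-door set.

C→B: no observed back-door set.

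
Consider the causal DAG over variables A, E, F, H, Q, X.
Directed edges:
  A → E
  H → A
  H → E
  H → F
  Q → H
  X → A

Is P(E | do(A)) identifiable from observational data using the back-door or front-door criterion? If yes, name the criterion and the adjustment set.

P(E|do(A)): backdoor, adjust for {H}.

desc(A)\{A}={E}; candidates ⊆ {F,H,Q,X}.
size 0: {}; under {} A still reaches {E,F,H,Q,X} ∋ E.
{H}: A⊥E given {H} in G with A→· removed — back-door holds.
P(E|do(A)) = Σ_{H} P(E|A,H)·P(H).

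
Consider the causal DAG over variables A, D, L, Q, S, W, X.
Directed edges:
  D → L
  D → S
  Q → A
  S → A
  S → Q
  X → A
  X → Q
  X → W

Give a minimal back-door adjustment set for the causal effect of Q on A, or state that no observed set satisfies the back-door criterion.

Q→A: minimal back-door set {S, X}.

desc(Q)\{Q}={A}; candidates ⊆ {D,L,S,W,X}.
size 0: {}; under {} Q still reaches {A,D,L,S,W,X} ∋ A.
size 1: {D}, {L}, {S} …(+2); under {D} Q still reaches {A,S,W,X} ∋ A.
{S,X}: Q⊥A given {S,X} in G with Q→· removed — back-door holds.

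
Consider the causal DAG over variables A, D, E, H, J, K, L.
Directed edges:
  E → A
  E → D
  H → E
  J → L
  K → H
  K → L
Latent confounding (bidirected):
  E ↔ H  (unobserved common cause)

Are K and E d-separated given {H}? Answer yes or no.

Bayes-Ball from K | {H} reaches {A,D,E,L}.
E ∈ reach(K|{H}) ⇒ K ⊥̸ E | {H}.

No — K and E are d-connected given {H}.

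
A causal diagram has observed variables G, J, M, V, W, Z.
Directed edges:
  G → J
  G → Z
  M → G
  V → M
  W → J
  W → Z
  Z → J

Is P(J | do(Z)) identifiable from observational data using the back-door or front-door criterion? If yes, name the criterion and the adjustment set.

desc(Z)\{Z}={J}; candidates ⊆ {G,M,V,W}.
size 0: {}; under {} Z still reaches {G,J,M,V,W} ∋ J.
size 1: {G}, {M}, {V} …(+1); under {G} Z still reaches {J,W} ∋ J.
{G,W}: Z⊥J given {G,W} in G with Z→· removed — back-door holds.
P(J|do(Z)) = Σ_{G,W} P(J|Z,G,W)·P(G,W).

P(J|do(Z)): backdoor, adjust for {G, W}.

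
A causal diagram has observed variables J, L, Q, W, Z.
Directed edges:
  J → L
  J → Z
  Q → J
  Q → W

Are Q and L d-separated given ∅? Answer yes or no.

Bayes-Ball from Q | ∅ reaches {J,L,W,Z}.
L ∈ reach(Q|∅) ⇒ Q ⊥̸ L | ∅.

No — Q and L are d-connected given ∅.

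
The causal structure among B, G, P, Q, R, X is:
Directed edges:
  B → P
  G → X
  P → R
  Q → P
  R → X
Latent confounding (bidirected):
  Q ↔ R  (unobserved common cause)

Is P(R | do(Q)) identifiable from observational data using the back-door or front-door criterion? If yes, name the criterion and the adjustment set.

P(R|do(Q)): frontdoor, adjust for {P}.

desc(Q)\{Q}={P,R,X}; candidates ⊆ {B,G}.
Q↔R: latent back-door arc(s) into Q.
size 0: {}; under {} Q still reaches {R,X} ∋ R.
size 1: {B}, {G}; under {B} Q still reaches {R,X} ∋ R.
size 2: {B,G}; under {B,G} Q still reaches {R,X} ∋ R.
Q↔R cannot be blocked by any observed set — no back-door set.
{P}: (i) intercepts every directed Q→R path; (ii) no back-door Q→{P}; (iii) {Q} blocks every back-door {P}→R. Front-door holds.
P(R|do(Q)) = Σ_{P} P(P|Q) Σ_{Q'} P(R|P,Q')P(Q').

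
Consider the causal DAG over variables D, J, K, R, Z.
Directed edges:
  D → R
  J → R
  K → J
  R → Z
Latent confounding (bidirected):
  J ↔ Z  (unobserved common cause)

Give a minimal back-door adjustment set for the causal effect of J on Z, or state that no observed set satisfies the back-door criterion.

J→Z: no observed back-door set.

desc(J)\{J}={R,Z}; candidates ⊆ {D,K}.
J↔Z: latent back-door arc(s) into J.
size 0: {}; under {} J still reaches {K,Z} ∋ Z.
size 1: {D}, {K}; under {D} J still reaches {K,Z} ∋ Z.
size 2: {D,K}; under {D,K} J still reaches {Z} ∋ Z.
J↔Z cannot be blocked by any observed set — no back-door set.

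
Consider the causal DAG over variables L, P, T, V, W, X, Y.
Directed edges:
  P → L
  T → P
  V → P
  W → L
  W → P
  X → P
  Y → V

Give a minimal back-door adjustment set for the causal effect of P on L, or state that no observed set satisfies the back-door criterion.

P→L: minimal back-door set {W}.

desc(P)\{P}={L}; candidates ⊆ {T,V,W,X,Y}.
size 0: {}; under {} P still reaches {L,T,V,W,X,Y} ∋ L.
{W}: P⊥L given {W} in G with P→· removed — back-door holds.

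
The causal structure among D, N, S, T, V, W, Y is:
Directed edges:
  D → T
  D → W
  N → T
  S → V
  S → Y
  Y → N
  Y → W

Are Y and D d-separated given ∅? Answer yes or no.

Bayes-Ball from Y | ∅ reaches {N,S,T,V,W}.
D ∉ reach(Y|∅) ⇒ Y ⊥ D | ∅.

Yes — Y ⊥ D | ∅.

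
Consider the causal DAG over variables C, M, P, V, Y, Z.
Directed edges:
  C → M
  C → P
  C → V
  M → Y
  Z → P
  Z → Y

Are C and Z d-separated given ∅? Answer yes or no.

Yes — C ⊥ Z | ∅.

Bayes-Ball from C | ∅ reaches {M,P,V,Y}.
Z ∉ reach(C|∅) ⇒ C ⊥ Z | ∅.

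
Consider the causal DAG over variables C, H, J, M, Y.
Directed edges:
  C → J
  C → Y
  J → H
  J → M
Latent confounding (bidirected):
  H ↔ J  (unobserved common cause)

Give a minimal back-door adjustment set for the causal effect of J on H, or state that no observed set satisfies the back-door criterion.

J→H: no observed back-door set.

desc(J)\{J}={H,M}; candidates ⊆ {C,Y}.
J↔H: latent back-door arc(s) into J.
size 0: {}; under {} J still reaches {C,H,Y} ∋ H.
size 1: {C}, {Y}; under {C} J still reaches {H} ∋ H.
size 2: {C,Y}; under {C,Y} J still reaches {H} ∋ H.
J↔H cannot be blocked by any observed set — no back-door set.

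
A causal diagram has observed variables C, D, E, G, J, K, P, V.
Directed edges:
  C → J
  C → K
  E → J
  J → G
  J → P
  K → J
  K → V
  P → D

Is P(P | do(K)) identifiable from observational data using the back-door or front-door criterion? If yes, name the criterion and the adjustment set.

P(P|do(K)): backdoor, adjust for {C}.

desc(K)\{K}={D,G,J,P,V}; candidates ⊆ {C,E}.
size 0: {}; under {} K still reaches {C,D,G,J,P} ∋ P.
{C}: K⊥P given {C} in G with K→· removed — back-door holds.
P(P|do(K)) = Σ_{C} P(P|K,C)·P(C).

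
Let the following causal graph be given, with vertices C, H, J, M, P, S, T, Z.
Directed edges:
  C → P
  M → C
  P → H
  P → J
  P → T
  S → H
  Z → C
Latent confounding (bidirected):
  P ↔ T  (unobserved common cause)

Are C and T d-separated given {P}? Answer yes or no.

Bayes-Ball from C | {P} reaches {M,T,Z}.
T ∈ reach(C|{P}) ⇒ C ⊥̸ T | {P}.

No — C and T are d-connected given {P}.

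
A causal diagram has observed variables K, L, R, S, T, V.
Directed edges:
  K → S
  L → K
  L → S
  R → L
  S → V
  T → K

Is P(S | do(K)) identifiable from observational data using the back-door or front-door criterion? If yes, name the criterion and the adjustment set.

desc(K)\{K}={S,V}; candidates ⊆ {L,R,T}.
size 0: {}; under {} K still reaches {L,R,S,T,V} ∋ S.
{L}: K⊥S given {L} in G with K→· removed — back-door holds.
P(S|do(K)) = Σ_{L} P(S|K,L)·P(L).

P(S|do(K)): backdoor, adjust for {L}.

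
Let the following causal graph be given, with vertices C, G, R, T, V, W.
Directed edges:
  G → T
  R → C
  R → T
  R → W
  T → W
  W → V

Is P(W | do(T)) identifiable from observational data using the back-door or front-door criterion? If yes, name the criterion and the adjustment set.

desc(T)\{T}={V,W}; candidates ⊆ {C,G,R}.
size 0: {}; under {} T still reaches {C,G,R,V,W} ∋ W.
{R}: T⊥W given {R} in G with T→· removed — back-door holds.
P(W|do(T)) = Σ_{R} P(W|T,R)·P(R).

P(W|do(T)): backdoor, adjust for {R}.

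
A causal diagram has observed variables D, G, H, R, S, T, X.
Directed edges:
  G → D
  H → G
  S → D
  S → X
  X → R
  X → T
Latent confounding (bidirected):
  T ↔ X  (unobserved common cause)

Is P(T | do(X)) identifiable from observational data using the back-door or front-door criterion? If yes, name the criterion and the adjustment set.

desc(X)\{X}={R,T}; candidates ⊆ {D,G,H,S}.
X↔T: latent back-door arc(s) into X.
size 0: {}; under {} X still reaches {D,S,T} ∋ T.
size 1: {D}, {G}, {H} …(+1); under {D} X still reaches {G,H,S,T} ∋ T.
size 2: {D,G}, {D,H}, {D,S} …(+3); under {D,G} X still reaches {S,T} ∋ T.
X↔T cannot be blocked by any observed set — no back-door set.
No mediator lies on a directed X→…→T path.
Neither criterion identifies P(T|do(X)) in this graph.

P(T|do(X)): not identifiable (no BD/FD set).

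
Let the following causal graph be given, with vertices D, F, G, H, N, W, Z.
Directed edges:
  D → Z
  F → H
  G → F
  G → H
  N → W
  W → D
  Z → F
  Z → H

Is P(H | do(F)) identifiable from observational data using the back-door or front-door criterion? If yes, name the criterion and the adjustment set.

desc(F)\{F}={H}; candidates ⊆ {D,G,N,W,Z}.
size 0: {}; under {} F still reaches {D,G,H,N,W,Z} ∋ H.
size 1: {D}, {G}, {N} …(+2); under {D} F still reaches {G,H,Z} ∋ H.
{G,Z}: F⊥H given {G,Z} in G with F→· removed — back-door holds.
P(H|do(F)) = Σ_{G,Z} P(H|F,G,Z)·P(G,Z).

P(H|do(F)): backdoor, adjust for {G, Z}.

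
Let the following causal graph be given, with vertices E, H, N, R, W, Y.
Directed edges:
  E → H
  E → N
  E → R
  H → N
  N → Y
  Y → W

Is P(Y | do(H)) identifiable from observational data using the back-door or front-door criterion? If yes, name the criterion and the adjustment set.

desc(H)\{H}={N,W,Y}; candidates ⊆ {E,R}.
size 0: {}; under {} H still reaches {E,N,R,W,Y} ∋ Y.
{E}: H⊥Y given {E} in G with H→· removed — back-door holds.
P(Y|do(H)) = Σ_{E} P(Y|H,E)·P(E).

P(Y|do(H)): backdoor, adjust for {E}.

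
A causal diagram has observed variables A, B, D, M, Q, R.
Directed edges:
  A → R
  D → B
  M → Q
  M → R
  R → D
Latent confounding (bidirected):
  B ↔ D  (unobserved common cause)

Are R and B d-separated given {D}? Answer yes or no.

Bayes-Ball from R | {D} reaches {A,B,M,Q}.
B ∈ reach(R|{D}) ⇒ R ⊥̸ B | {D}.

No — R and B are d-connected given {D}.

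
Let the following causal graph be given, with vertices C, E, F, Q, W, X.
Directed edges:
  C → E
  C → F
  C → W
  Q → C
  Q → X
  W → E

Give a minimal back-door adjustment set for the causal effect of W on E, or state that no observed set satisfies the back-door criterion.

W→E: minimal back-door set {C}.

desc(W)\{W}={E}; candidates ⊆ {C,F,Q,X}.
size 0: {}; under {} W still reaches {C,E,F,Q,X} ∋ E.
{C}: W⊥E given {C} in G with W→· removed — back-door holds.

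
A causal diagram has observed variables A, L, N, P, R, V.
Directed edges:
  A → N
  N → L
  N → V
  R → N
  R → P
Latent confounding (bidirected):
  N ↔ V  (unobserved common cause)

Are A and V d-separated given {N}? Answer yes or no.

Bayes-Ball from A | {N} reaches {P,R,V}.
V ∈ reach(A|{N}) ⇒ A ⊥̸ V | {N}.

No — A and V are d-connected given {N}.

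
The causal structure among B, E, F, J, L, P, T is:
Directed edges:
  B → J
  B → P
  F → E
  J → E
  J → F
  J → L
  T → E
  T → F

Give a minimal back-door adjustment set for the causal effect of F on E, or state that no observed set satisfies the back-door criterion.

F→E: minimal back-door set {J, T}.

desc(F)\{F}={E}; candidates ⊆ {B,J,L,P,T}.
size 0: {}; under {} F still reaches {B,E,J,L,P,T} ∋ E.
size 1: {B}, {J}, {L} …(+2); under {B} F still reaches {E,J,L,T} ∋ E.
{J,T}: F⊥E given {J,T} in G with F→· removed — back-door holds.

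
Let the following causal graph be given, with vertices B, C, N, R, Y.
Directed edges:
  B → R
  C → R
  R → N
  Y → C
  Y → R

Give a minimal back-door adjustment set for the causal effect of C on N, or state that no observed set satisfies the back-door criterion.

desc(C)\{C}={N,R}; candidates ⊆ {B,Y}.
size 0: {}; under {} C still reaches {N,R,Y} ∋ N.
{Y}: C⊥N given {Y} in G with C→· removed — back-door holds.

C→N: minimal back-door set {Y}.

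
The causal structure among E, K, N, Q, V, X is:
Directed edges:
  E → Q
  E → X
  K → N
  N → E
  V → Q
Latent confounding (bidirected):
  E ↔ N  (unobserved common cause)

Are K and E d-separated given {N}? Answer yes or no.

No — K and E are d-connected given {N}.

Bayes-Ball from K | {N} reaches {E,Q,X}.
E ∈ reach(K|{N}) ⇒ K ⊥̸ E | {N}.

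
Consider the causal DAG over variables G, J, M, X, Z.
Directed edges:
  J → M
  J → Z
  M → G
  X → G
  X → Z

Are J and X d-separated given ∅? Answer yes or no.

Yes — J ⊥ X | ∅.

Bayes-Ball from J | ∅ reaches {G,M,Z}.
X ∉ reach(J|∅) ⇒ J ⊥ X | ∅.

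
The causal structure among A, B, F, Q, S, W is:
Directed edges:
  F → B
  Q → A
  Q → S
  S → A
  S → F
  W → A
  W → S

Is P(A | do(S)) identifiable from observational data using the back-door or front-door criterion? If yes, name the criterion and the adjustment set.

P(A|do(S)): backdoor, adjust for {Q, W}.

desc(S)\{S}={A,B,F}; candidates ⊆ {Q,W}.
size 0: {}; under {} S still reaches {A,Q,W} ∋ A.
size 1: {Q}, {W}; under {Q} S still reaches {A,W} ∋ A.
{Q,W}: S⊥A given {Q,W} in G with S→· removed — back-door holds.
P(A|do(S)) = Σ_{Q,W} P(A|S,Q,W)·P(Q,W).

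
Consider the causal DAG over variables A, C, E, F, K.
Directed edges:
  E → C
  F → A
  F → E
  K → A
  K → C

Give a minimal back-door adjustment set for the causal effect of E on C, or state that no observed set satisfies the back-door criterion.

E→C: minimal back-door set ∅.

desc(E)\{E}={C}; candidates ⊆ {A,F,K}.
∅: E⊥C given ∅ in G with E→· removed — back-door holds.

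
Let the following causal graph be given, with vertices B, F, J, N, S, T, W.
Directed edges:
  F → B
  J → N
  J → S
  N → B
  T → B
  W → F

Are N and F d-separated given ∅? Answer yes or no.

Bayes-Ball from N | ∅ reaches {B,J,S}.
F ∉ reach(N|∅) ⇒ N ⊥ F | ∅.

Yes — N ⊥ F | ∅.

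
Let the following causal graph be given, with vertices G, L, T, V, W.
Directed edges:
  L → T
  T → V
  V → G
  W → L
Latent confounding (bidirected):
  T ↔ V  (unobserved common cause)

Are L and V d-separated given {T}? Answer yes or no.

Bayes-Ball from L | {T} reaches {G,V,W}.
V ∈ reach(L|{T}) ⇒ L ⊥̸ V | {T}.

No — L and V are d-connected given {T}.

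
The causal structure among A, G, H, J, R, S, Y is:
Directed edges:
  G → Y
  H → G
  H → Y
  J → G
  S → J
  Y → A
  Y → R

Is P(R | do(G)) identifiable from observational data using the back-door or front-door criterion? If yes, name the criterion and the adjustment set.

desc(G)\{G}={A,R,Y}; candidates ⊆ {H,J,S}.
size 0: {}; under {} G still reaches {A,H,J,R,S,Y} ∋ R.
{H}: G⊥R given {H} in G with G→· removed — back-door holds.
P(R|do(G)) = Σ_{H} P(R|G,H)·P(H).

P(R|do(G)): backdoor, adjust for {H}.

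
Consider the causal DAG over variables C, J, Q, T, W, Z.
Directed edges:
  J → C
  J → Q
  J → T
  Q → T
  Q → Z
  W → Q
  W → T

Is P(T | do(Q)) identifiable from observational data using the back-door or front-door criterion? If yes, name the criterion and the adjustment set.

desc(Q)\{Q}={T,Z}; candidates ⊆ {C,J,W}.
size 0: {}; under {} Q still reaches {C,J,T,W} ∋ T.
size 1: {C}, {J}, {W}; under {C} Q still reaches {J,T,W} ∋ T.
{J,W}: Q⊥T given {J,W} in G with Q→· removed — back-door holds.
P(T|do(Q)) = Σ_{J,W} P(T|Q,J,W)·P(J,W).

P(T|do(Q)): backdoor, adjust for {J, W}.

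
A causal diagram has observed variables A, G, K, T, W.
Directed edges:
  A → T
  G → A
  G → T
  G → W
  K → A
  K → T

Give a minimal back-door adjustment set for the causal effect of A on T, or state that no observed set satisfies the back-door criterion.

desc(A)\{A}={T}; candidates ⊆ {G,K,W}.
size 0: {}; under {} A still reaches {G,K,T,W} ∋ T.
size 1: {G}, {K}, {W}; under {G} A still reaches {K,T} ∋ T.
{G,K}: A⊥T given {G,K} in G with A→· removed — back-door holds.

A→T: minimal back-door set {G, K}.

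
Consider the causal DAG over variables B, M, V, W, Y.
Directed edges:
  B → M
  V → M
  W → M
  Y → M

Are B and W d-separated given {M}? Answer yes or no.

No — B and W are d-connected given {M}.

Bayes-Ball from B | {M} reaches {V,W,Y}.
W ∈ reach(B|{M}) ⇒ B ⊥̸ W | {M}.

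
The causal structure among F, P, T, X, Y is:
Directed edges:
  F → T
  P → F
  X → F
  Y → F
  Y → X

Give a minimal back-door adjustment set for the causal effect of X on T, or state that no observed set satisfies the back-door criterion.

desc(X)\{X}={F,T}; candidates ⊆ {P,Y}.
size 0: {}; under {} X still reaches {F,T,Y} ∋ T.
{Y}: X⊥T given {Y} in G with X→· removed — back-door holds.

X→T: minimal back-door set {Y}.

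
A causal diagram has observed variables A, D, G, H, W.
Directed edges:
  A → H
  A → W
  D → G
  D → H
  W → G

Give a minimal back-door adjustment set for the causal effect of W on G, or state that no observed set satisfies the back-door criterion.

desc(W)\{W}={G}; candidates ⊆ {A,D,H}.
∅: W⊥G given ∅ in G with W→· removed — back-door holds.

W→G: minimal back-door set ∅.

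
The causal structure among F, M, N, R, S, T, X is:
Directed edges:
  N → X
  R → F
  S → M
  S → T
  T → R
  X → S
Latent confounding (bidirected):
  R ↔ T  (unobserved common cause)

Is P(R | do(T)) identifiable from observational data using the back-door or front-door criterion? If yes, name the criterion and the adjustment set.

P(R|do(T)): not identifiable (no BD/FD set).

desc(T)\{T}={F,R}; candidates ⊆ {M,N,S,X}.
T↔R: latent back-door arc(s) into T.
size 0: {}; under {} T still reaches {F,M,N,R,S,X} ∋ R.
size 1: {M}, {N}, {S} …(+1); under {M} T still reaches {F,N,R,S,X} ∋ R.
size 2: {M,N}, {M,S}, {M,X} …(+3); under {M,N} T still reaches {F,R,S,X} ∋ R.
T↔R cannot be blocked by any observed set — no back-door set.
No mediator lies on a directed T→…→R path.
Neither criterion identifies P(R|do(T)) in this graph.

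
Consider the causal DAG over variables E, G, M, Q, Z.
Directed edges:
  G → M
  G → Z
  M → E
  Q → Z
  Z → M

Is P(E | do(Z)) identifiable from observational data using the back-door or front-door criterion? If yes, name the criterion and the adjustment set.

P(E|do(Z)): backdoor, adjust for {G}.

desc(Z)\{Z}={E,M}; candidates ⊆ {G,Q}.
size 0: {}; under {} Z still reaches {E,G,M,Q} ∋ E.
{G}: Z⊥E given {G} in G with Z→· removed — back-door holds.
P(E|do(Z)) = Σ_{G} P(E|Z,G)·P(G).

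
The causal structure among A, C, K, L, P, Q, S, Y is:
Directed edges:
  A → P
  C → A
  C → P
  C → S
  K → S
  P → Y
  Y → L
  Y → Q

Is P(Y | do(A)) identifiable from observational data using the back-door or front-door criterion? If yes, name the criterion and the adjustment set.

P(Y|do(A)): backdoor, adjust for {C}.

desc(A)\{A}={L,P,Q,Y}; candidates ⊆ {C,K,S}.
size 0: {}; under {} A still reaches {C,L,P,Q,S,Y} ∋ Y.
{C}: A⊥Y given {C} in G with A→· removed — back-door holds.
P(Y|do(A)) = Σ_{C} P(Y|A,C)·P(C).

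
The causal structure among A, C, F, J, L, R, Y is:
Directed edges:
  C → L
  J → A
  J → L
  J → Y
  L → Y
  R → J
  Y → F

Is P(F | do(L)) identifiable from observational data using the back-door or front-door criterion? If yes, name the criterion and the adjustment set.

P(F|do(L)): backdoor, adjust for {J}.

desc(L)\{L}={F,Y}; candidates ⊆ {A,C,J,R}.
size 0: {}; under {} L still reaches {A,C,F,J,R,Y} ∋ F.
{J}: L⊥F given {J} in G with L→· removed — back-door holds.
P(F|do(L)) = Σ_{J} P(F|L,J)·P(J).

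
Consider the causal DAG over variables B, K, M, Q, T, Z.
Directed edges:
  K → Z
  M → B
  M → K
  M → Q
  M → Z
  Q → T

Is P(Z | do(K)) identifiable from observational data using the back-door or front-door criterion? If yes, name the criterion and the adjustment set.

P(Z|do(K)): backdoor, adjust for {M}.

desc(K)\{K}={Z}; candidates ⊆ {B,M,Q,T}.
size 0: {}; under {} K still reaches {B,M,Q,T,Z} ∋ Z.
{M}: K⊥Z given {M} in G with K→· removed — back-door holds.
P(Z|do(K)) = Σ_{M} P(Z|K,M)·P(M).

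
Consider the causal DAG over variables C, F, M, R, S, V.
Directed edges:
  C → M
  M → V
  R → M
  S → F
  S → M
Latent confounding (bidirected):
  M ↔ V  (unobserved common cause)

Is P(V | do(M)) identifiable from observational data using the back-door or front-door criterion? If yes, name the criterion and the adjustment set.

P(V|do(M)): not identifiable (no BD/FD set).

desc(M)\{M}={V}; candidates ⊆ {C,F,R,S}.
M↔V: latent back-door arc(s) into M.
size 0: {}; under {} M still reaches {C,F,R,S,V} ∋ V.
size 1: {C}, {F}, {R} …(+1); under {C} M still reaches {F,R,S,V} ∋ V.
size 2: {C,F}, {C,R}, {C,S} …(+3); under {C,F} M still reaches {R,S,V} ∋ V.
M↔V cannot be blocked by any observed set — no back-door set.
No mediator lies on a directed M→…→V path.
Neither criterion identifies P(V|do(M)) in this graph.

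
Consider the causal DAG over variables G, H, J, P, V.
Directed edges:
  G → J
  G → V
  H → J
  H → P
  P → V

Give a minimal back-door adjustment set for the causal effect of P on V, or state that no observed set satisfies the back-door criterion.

P→V: minimal back-door set ∅.

desc(P)\{P}={V}; candidates ⊆ {G,H,J}.
∅: P⊥V given ∅ in G with P→· removed — back-door holds.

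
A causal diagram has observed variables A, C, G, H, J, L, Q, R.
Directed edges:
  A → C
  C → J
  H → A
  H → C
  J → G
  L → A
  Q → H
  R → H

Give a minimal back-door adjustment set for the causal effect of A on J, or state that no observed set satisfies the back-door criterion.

A→J: minimal back-door set {H}.

desc(A)\{A}={C,G,J}; candidates ⊆ {H,L,Q,R}.
size 0: {}; under {} A still reaches {C,G,H,J,L,Q,R} ∋ J.
{H}: A⊥J given {H} in G with A→· removed — back-door holds.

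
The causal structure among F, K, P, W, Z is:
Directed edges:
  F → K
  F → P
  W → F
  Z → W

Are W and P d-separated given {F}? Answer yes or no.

Yes — W ⊥ P | {F}.

Bayes-Ball from W | {F} reaches {Z}.
P ∉ reach(W|{F}) ⇒ W ⊥ P | {F}.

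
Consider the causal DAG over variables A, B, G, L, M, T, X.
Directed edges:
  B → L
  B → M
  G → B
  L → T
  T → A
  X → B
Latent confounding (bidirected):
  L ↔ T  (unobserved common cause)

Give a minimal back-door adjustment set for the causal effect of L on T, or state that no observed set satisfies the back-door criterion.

L→T: no observed back-door set.

desc(L)\{L}={A,T}; candidates ⊆ {B,G,M,X}.
L↔T: latent back-door arc(s) into L.
size 0: {}; under {} L still reaches {A,B,G,M,T,X} ∋ T.
size 1: {B}, {G}, {M} …(+1); under {B} L still reaches {A,T} ∋ T.
size 2: {B,G}, {B,M}, {B,X} …(+3); under {B,G} L still reaches {A,T} ∋ T.
L↔T cannot be blocked by any observed set — no back-door set.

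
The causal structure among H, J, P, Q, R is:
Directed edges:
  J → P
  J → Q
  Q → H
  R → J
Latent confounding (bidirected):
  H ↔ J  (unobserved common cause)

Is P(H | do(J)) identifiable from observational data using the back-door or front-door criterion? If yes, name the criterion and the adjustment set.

desc(J)\{J}={H,P,Q}; candidates ⊆ {R}.
J↔H: latent back-door arc(s) into J.
size 0: {}; under {} J still reaches {H,R} ∋ H.
size 1: {R}; under {R} J still reaches {H} ∋ H.
J↔H cannot be blocked by any observed set — no back-door set.
{Q}: (i) intercepts every directed J→H path; (ii) no back-door J→{Q}; (iii) {J} blocks every back-door {Q}→H. Front-door holds.
P(H|do(J)) = Σ_{Q} P(Q|J) Σ_{J'} P(H|Q,J')P(J').

P(H|do(J)): frontdoor, adjust for {Q}.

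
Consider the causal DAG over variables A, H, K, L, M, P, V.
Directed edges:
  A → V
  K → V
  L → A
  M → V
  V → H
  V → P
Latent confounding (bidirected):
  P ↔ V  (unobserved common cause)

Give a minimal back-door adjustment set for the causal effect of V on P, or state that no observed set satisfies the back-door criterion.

V→P: no observed back-door set.

desc(V)\{V}={H,P}; candidates ⊆ {A,K,L,M}.
V↔P: latent back-door arc(s) into V.
size 0: {}; under {} V still reaches {A,K,L,M,P} ∋ P.
size 1: {A}, {K}, {L} …(+1); under {A} V still reaches {K,M,P} ∋ P.
size 2: {A,K}, {A,L}, {A,M} …(+3); under {A,K} V still reaches {M,P} ∋ P.
V↔P cannot be blocked by any observed set — no back-door set.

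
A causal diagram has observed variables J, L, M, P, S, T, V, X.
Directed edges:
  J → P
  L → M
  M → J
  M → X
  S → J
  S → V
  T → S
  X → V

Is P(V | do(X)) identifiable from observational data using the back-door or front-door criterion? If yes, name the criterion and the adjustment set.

P(V|do(X)): backdoor, adjust for ∅.

desc(X)\{X}={V}; candidates ⊆ {J,L,M,P,S,T}.
∅: X⊥V given ∅ in G with X→· removed — back-door holds.
P(V|do(X)) = P(V|X) — no adjustment needed.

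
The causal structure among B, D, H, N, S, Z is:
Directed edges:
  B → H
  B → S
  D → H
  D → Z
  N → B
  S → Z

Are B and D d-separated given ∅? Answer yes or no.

Bayes-Ball from B | ∅ reaches {H,N,S,Z}.
D ∉ reach(B|∅) ⇒ B ⊥ D | ∅.

Yes — B ⊥ D | ∅.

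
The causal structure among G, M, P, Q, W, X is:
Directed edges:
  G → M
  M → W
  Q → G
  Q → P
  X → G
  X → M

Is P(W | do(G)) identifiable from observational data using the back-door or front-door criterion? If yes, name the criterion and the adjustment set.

desc(G)\{G}={M,W}; candidates ⊆ {P,Q,X}.
size 0: {}; under {} G still reaches {M,P,Q,W,X} ∋ W.
{X}: G⊥W given {X} in G with G→· removed — back-door holds.
P(W|do(G)) = Σ_{X} P(W|G,X)·P(X).

P(W|do(G)): backdoor, adjust for {X}.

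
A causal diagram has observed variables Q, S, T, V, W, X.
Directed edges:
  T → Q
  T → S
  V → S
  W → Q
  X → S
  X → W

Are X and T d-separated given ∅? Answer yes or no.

Yes — X ⊥ T | ∅.

Bayes-Ball from X | ∅ reaches {Q,S,W}.
T ∉ reach(X|∅) ⇒ X ⊥ T | ∅.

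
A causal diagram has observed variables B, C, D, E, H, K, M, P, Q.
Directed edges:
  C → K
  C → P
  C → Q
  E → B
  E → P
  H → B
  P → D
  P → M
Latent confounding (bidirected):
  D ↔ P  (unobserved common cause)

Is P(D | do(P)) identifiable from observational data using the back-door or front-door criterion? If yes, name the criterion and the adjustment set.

desc(P)\{P}={D,M}; candidates ⊆ {B,C,E,H,K,Q}.
P↔D: latent back-door arc(s) into P.
size 0: {}; under {} P still reaches {B,C,D,E,K,Q} ∋ D.
size 1: {B}, {C}, {E} …(+3); under {B} P still reaches {C,D,E,H,K,Q} ∋ D.
size 2: {B,C}, {B,E}, {B,H} …(+12); under {B,C} P still reaches {D,E,H} ∋ D.
P↔D cannot be blocked by any observed set — no back-door set.
No mediator lies on a directed P→…→D path.
Neither criterion identifies P(D|do(P)) in this graph.

P(D|do(P)): not identifiable (no BD/FD set).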